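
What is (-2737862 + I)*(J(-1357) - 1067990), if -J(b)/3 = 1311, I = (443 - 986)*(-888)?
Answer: 2417913128794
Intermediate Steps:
I = 482184 (I = -543*(-888) = 482184)
J(b) = -3933 (J(b) = -3*1311 = -3933)
(-2737862 + I)*(J(-1357) - 1067990) = (-2737862 + 482184)*(-3933 - 1067990) = -2255678*(-1071923) = 2417913128794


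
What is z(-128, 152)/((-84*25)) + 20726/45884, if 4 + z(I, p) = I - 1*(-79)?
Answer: 11489113/24089100 ≈ 0.47694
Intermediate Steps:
z(I, p) = 75 + I (z(I, p) = -4 + (I - 1*(-79)) = -4 + (I + 79) = -4 + (79 + I) = 75 + I)
z(-128, 152)/((-84*25)) + 20726/45884 = (75 - 128)/((-84*25)) + 20726/45884 = -53/(-2100) + 20726*(1/45884) = -53*(-1/2100) + 10363/22942 = 53/2100 + 10363/22942 = 11489113/24089100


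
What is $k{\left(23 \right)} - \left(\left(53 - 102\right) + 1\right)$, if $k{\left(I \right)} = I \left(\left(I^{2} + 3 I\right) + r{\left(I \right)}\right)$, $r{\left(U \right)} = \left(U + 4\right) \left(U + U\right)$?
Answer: $42368$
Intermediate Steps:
$r{\left(U \right)} = 2 U \left(4 + U\right)$ ($r{\left(U \right)} = \left(4 + U\right) 2 U = 2 U \left(4 + U\right)$)
$k{\left(I \right)} = I \left(I^{2} + 3 I + 2 I \left(4 + I\right)\right)$ ($k{\left(I \right)} = I \left(\left(I^{2} + 3 I\right) + 2 I \left(4 + I\right)\right) = I \left(I^{2} + 3 I + 2 I \left(4 + I\right)\right)$)
$k{\left(23 \right)} - \left(\left(53 - 102\right) + 1\right) = 23^{2} \left(11 + 3 \cdot 23\right) - \left(\left(53 - 102\right) + 1\right) = 529 \left(11 + 69\right) - \left(-49 + 1\right) = 529 \cdot 80 - -48 = 42320 + 48 = 42368$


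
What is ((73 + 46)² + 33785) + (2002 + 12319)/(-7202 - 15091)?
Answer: 1068845857/22293 ≈ 47945.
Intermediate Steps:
((73 + 46)² + 33785) + (2002 + 12319)/(-7202 - 15091) = (119² + 33785) + 14321/(-22293) = (14161 + 33785) + 14321*(-1/22293) = 47946 - 14321/22293 = 1068845857/22293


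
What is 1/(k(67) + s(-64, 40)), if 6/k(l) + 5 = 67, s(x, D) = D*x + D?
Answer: -31/78117 ≈ -0.00039684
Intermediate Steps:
s(x, D) = D + D*x
k(l) = 3/31 (k(l) = 6/(-5 + 67) = 6/62 = 6*(1/62) = 3/31)
1/(k(67) + s(-64, 40)) = 1/(3/31 + 40*(1 - 64)) = 1/(3/31 + 40*(-63)) = 1/(3/31 - 2520) = 1/(-78117/31) = -31/78117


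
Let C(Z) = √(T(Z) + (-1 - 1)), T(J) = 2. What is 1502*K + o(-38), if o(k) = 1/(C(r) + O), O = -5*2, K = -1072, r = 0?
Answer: -16101441/10 ≈ -1.6101e+6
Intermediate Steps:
C(Z) = 0 (C(Z) = √(2 + (-1 - 1)) = √(2 - 2) = √0 = 0)
O = -10
o(k) = -⅒ (o(k) = 1/(0 - 10) = 1/(-10) = -⅒)
1502*K + o(-38) = 1502*(-1072) - ⅒ = -1610144 - ⅒ = -16101441/10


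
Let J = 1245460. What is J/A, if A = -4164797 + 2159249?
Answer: -311365/501387 ≈ -0.62101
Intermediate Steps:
A = -2005548
J/A = 1245460/(-2005548) = 1245460*(-1/2005548) = -311365/501387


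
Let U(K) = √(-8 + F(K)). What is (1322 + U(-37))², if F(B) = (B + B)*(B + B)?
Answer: 1753152 + 5288*√1367 ≈ 1.9487e+6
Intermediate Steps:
F(B) = 4*B² (F(B) = (2*B)*(2*B) = 4*B²)
U(K) = √(-8 + 4*K²)
(1322 + U(-37))² = (1322 + 2*√(-2 + (-37)²))² = (1322 + 2*√(-2 + 1369))² = (1322 + 2*√1367)²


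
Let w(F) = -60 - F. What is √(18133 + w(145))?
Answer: 6*√498 ≈ 133.90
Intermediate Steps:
√(18133 + w(145)) = √(18133 + (-60 - 1*145)) = √(18133 + (-60 - 145)) = √(18133 - 205) = √17928 = 6*√498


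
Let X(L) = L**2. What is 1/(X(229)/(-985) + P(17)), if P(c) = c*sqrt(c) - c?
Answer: -68148210/19987171 - 16493825*sqrt(17)/19987171 ≈ -6.8121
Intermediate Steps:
P(c) = c**(3/2) - c
1/(X(229)/(-985) + P(17)) = 1/(229**2/(-985) + (17**(3/2) - 1*17)) = 1/(52441*(-1/985) + (17*sqrt(17) - 17)) = 1/(-52441/985 + (-17 + 17*sqrt(17))) = 1/(-69186/985 + 17*sqrt(17))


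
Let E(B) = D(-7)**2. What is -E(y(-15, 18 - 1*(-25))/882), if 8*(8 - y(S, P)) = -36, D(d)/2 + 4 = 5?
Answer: -4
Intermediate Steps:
D(d) = 2 (D(d) = -8 + 2*5 = -8 + 10 = 2)
y(S, P) = 25/2 (y(S, P) = 8 - 1/8*(-36) = 8 + 9/2 = 25/2)
E(B) = 4 (E(B) = 2**2 = 4)
-E(y(-15, 18 - 1*(-25))/882) = -1*4 = -4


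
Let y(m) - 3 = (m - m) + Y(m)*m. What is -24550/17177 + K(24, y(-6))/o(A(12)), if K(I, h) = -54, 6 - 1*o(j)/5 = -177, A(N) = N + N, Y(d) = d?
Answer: -7796936/5238985 ≈ -1.4883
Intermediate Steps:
A(N) = 2*N
o(j) = 915 (o(j) = 30 - 5*(-177) = 30 + 885 = 915)
y(m) = 3 + m² (y(m) = 3 + ((m - m) + m*m) = 3 + (0 + m²) = 3 + m²)
-24550/17177 + K(24, y(-6))/o(A(12)) = -24550/17177 - 54/915 = -24550*1/17177 - 54*1/915 = -24550/17177 - 18/305 = -7796936/5238985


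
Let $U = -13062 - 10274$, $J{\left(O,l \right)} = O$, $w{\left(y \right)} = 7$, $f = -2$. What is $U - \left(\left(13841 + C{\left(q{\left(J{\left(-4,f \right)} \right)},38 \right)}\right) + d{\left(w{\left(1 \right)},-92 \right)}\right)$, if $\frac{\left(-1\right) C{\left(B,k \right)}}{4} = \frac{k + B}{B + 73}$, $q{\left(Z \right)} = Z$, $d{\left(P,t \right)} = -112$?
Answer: $- \frac{2557349}{69} \approx -37063.0$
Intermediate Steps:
$C{\left(B,k \right)} = - \frac{4 \left(B + k\right)}{73 + B}$ ($C{\left(B,k \right)} = - 4 \frac{k + B}{B + 73} = - 4 \frac{B + k}{73 + B} = - \frac{4 \left(B + k\right)}{73 + B}$)
$U = -23336$
$U - \left(\left(13841 + C{\left(q{\left(J{\left(-4,f \right)} \right)},38 \right)}\right) + d{\left(w{\left(1 \right)},-92 \right)}\right) = -23336 - \left(\left(13841 + \frac{4 \left(\left(-1\right) \left(-4\right) - 38\right)}{73 - 4}\right) - 112\right) = -23336 - \left(\left(13841 + \frac{4 \left(4 - 38\right)}{69}\right) - 112\right) = -23336 - \left(\left(13841 + 4 \cdot \frac{1}{69} \left(-34\right)\right) - 112\right) = -23336 - \left(\left(13841 - \frac{136}{69}\right) - 112\right) = -23336 - \left(\frac{954893}{69} - 112\right) = -23336 - \frac{947165}{69} = - \frac{2557349}{69}$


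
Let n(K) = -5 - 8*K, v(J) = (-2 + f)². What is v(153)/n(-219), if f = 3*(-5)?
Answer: 289/1747 ≈ 0.16543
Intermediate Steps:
f = -15
v(J) = 289 (v(J) = (-2 - 15)² = (-17)² = 289)
v(153)/n(-219) = 289/(-5 - 8*(-219)) = 289/(-5 + 1752) = 289/1747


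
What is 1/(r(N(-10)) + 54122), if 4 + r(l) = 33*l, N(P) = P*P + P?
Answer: 1/57088 ≈ 1.7517e-5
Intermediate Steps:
N(P) = P + P² (N(P) = P² + P = P + P²)
r(l) = -4 + 33*l
1/(r(N(-10)) + 54122) = 1/((-4 + 33*(-10*(1 - 10))) + 54122) = 1/((-4 + 33*(-10*(-9))) + 54122) = 1/((-4 + 33*90) + 54122) = 1/((-4 + 2970) + 54122) = 1/(2966 + 54122) = 1/57088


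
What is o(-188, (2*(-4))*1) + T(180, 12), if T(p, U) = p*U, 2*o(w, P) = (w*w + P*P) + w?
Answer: 19770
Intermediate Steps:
o(w, P) = w/2 + P²/2 + w²/2 (o(w, P) = ((w*w + P*P) + w)/2 = ((w² + P²) + w)/2 = ((P² + w²) + w)/2 = (w + P² + w²)/2 = w/2 + P²/2 + w²/2)
T(p, U) = U*p
o(-188, (2*(-4))*1) + T(180, 12) = ((½)*(-188) + ((2*(-4))*1)²/2 + (½)*(-188)²) + 12*180 = (-94 + (-8*1)²/2 + (½)*35344) + 2160 = (-94 + (½)*(-8)² + 17672) + 2160 = (-94 + (½)*64 + 17672) + 2160 = (-94 + 32 + 17672) + 2160 = 17610 + 2160 = 19770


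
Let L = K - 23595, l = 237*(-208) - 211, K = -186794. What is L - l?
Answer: -160882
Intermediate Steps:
l = -49507 (l = -49296 - 211 = -49507)
L = -210389 (L = -186794 - 23595 = -210389)
L - l = -210389 - 1*(-49507) = -210389 + 49507 = -160882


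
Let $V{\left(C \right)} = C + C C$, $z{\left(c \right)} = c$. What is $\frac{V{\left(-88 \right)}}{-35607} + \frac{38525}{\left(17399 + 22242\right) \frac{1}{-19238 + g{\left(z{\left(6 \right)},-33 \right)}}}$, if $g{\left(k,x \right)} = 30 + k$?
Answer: $- \frac{798207053662}{42772639} \approx -18662.0$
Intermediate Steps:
$V{\left(C \right)} = C + C^{2}$
$\frac{V{\left(-88 \right)}}{-35607} + \frac{38525}{\left(17399 + 22242\right) \frac{1}{-19238 + g{\left(z{\left(6 \right)},-33 \right)}}} = \frac{\left(-88\right) \left(1 - 88\right)}{-35607} + \frac{38525}{\left(17399 + 22242\right) \frac{1}{-19238 + \left(30 + 6\right)}} = \left(-88\right) \left(-87\right) \left(- \frac{1}{35607}\right) + \frac{38525}{39641 \frac{1}{-19238 + 36}} = 7656 \left(- \frac{1}{35607}\right) + \frac{38525}{39641 \frac{1}{-19202}} = - \frac{232}{1079} + \frac{38525}{39641 \left(- \frac{1}{19202}\right)} = - \frac{232}{1079} + \frac{38525}{- \frac{39641}{19202}} = - \frac{232}{1079} + 38525 \left(- \frac{19202}{39641}\right) = - \frac{232}{1079} - \frac{739757050}{39641} = - \frac{798207053662}{42772639}$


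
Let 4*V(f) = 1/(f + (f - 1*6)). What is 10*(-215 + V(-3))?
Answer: -51605/24 ≈ -2150.2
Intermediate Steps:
V(f) = 1/(4*(-6 + 2*f)) (V(f) = 1/(4*(f + (f - 1*6))) = 1/(4*(f + (f - 6))) = 1/(4*(f + (-6 + f))) = 1/(4*(-6 + 2*f)))
10*(-215 + V(-3)) = 10*(-215 + 1/(8*(-3 - 3))) = 10*(-215 + (1/8)/(-6)) = 10*(-215 + (1/8)*(-1/6)) = 10*(-215 - 1/48) = 10*(-10321/48) = -51605/24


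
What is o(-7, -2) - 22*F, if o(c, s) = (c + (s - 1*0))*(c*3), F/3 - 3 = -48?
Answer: 3159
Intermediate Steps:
F = -135 (F = 9 + 3*(-48) = 9 - 144 = -135)
o(c, s) = 3*c*(c + s) (o(c, s) = (c + (s + 0))*(3*c) = (c + s)*(3*c) = 3*c*(c + s))
o(-7, -2) - 22*F = 3*(-7)*(-7 - 2) - 22*(-135) = 3*(-7)*(-9) + 2970 = 189 + 2970 = 3159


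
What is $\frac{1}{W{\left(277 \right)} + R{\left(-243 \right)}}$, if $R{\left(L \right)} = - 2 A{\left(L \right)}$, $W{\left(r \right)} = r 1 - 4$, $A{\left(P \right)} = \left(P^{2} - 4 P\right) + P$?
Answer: $- \frac{1}{119283} \approx -8.3834 \cdot 10^{-6}$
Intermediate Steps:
$A{\left(P \right)} = P^{2} - 3 P$
$W{\left(r \right)} = -4 + r$ ($W{\left(r \right)} = r - 4 = -4 + r$)
$R{\left(L \right)} = - 2 L \left(-3 + L\right)$
$\frac{1}{W{\left(277 \right)} + R{\left(-243 \right)}} = \frac{1}{\left(-4 + 277\right) + 2 \left(-243\right) \left(3 - -243\right)} = \frac{1}{273 + 2 \left(-243\right) \left(3 + 243\right)} = \frac{1}{273 + 2 \left(-243\right) 246} = \frac{1}{273 - 119556} = \frac{1}{-119283} = - \frac{1}{119283}$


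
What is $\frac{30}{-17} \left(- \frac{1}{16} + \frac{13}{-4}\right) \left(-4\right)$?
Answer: $- \frac{795}{34} \approx -23.382$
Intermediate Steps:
$\frac{30}{-17} \left(- \frac{1}{16} + \frac{13}{-4}\right) \left(-4\right) = 30 \left(- \frac{1}{17}\right) \left(\left(-1\right) \frac{1}{16} + 13 \left(- \frac{1}{4}\right)\right) \left(-4\right) = - \frac{30 \left(- \frac{1}{16} - \frac{13}{4}\right)}{17} \left(-4\right) = \left(- \frac{30}{17}\right) \left(- \frac{53}{16}\right) \left(-4\right) = \frac{795}{136} \left(-4\right) = - \frac{795}{34}$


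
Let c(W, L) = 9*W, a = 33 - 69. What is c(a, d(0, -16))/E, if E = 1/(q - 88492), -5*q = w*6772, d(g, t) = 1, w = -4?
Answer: 134580528/5 ≈ 2.6916e+7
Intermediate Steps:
a = -36
q = 27088/5 (q = -(-4)*6772/5 = -⅕*(-27088) = 27088/5 ≈ 5417.6)
E = -5/415372 (E = 1/(27088/5 - 88492) = 1/(-415372/5) = -5/415372 ≈ -1.2037e-5)
c(a, d(0, -16))/E = (9*(-36))/(-5/415372) = -324*(-415372/5) = 134580528/5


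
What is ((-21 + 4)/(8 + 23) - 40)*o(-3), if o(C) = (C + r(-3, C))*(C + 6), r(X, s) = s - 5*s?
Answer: -33939/31 ≈ -1094.8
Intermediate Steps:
r(X, s) = -4*s
o(C) = -3*C*(6 + C) (o(C) = (C - 4*C)*(C + 6) = (-3*C)*(6 + C) = -3*C*(6 + C))
((-21 + 4)/(8 + 23) - 40)*o(-3) = ((-21 + 4)/(8 + 23) - 40)*(3*(-3)*(-6 - 1*(-3))) = (-17/31 - 40)*(3*(-3)*(-6 + 3)) = (-17*1/31 - 40)*(3*(-3)*(-3)) = (-17/31 - 40)*27 = -1257/31*27 = -33939/31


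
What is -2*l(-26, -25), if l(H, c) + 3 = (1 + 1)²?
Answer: -2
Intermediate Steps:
l(H, c) = 1 (l(H, c) = -3 + (1 + 1)² = -3 + 2² = -3 + 4 = 1)
-2*l(-26, -25) = -2*1 = -2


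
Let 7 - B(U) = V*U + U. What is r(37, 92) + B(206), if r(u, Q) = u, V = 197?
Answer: -40744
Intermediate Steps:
B(U) = 7 - 198*U (B(U) = 7 - (197*U + U) = 7 - 198*U)
r(37, 92) + B(206) = 37 + (7 - 198*206) = 37 + (7 - 40788) = 37 - 40781 = -40744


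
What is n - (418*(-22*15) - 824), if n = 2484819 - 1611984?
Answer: 1011599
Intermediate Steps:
n = 872835
n - (418*(-22*15) - 824) = 872835 - (418*(-22*15) - 824) = 872835 - (418*(-330) - 824) = 872835 - (-137940 - 824) = 872835 - 1*(-138764) = 872835 + 138764 = 1011599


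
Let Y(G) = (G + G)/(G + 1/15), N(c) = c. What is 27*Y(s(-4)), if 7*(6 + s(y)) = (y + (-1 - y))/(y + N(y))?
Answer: 271350/4969 ≈ 54.609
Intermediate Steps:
s(y) = -6 - 1/(14*y) (s(y) = -6 + ((y + (-1 - y))/(y + y))/7 = -6 + (-1/(2*y))/7 = -6 - 1/(14*y))
Y(G) = 2*G/(1/15 + G) (Y(G) = (2*G)/(G + 1/15) = (2*G)/(1/15 + G) = 2*G/(1/15 + G))
27*Y(s(-4)) = 27*(30*(-6 - 1/14/(-4))/(1 + 15*(-6 - 1/14/(-4)))) = 27*(30*(-6 - 1/14*(-¼))/(1 + 15*(-6 - 1/14*(-¼)))) = 27*(30*(-6 + 1/56)/(1 + 15*(-6 + 1/56))) = 27*(30*(-335/56)/(1 + 15*(-335/56))) = 27*(30*(-335/56)/(1 - 5025/56)) = 27*(30*(-335/56)/(-4969/56)) = 27*(30*(-335/56)*(-56/4969)) = 27*(10050/4969) = 271350/4969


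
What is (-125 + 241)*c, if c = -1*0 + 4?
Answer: 464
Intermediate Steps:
c = 4 (c = 0 + 4 = 4)
(-125 + 241)*c = (-125 + 241)*4 = 116*4 = 464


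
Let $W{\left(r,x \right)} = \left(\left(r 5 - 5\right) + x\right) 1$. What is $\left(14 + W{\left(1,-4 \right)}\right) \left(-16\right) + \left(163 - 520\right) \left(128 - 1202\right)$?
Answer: $383258$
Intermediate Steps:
$W{\left(r,x \right)} = -5 + x + 5 r$ ($W{\left(r,x \right)} = \left(\left(5 r - 5\right) + x\right) 1 = \left(\left(-5 + 5 r\right) + x\right) 1 = \left(-5 + x + 5 r\right) 1 = -5 + x + 5 r$)
$\left(14 + W{\left(1,-4 \right)}\right) \left(-16\right) + \left(163 - 520\right) \left(128 - 1202\right) = \left(14 - 4\right) \left(-16\right) + \left(163 - 520\right) \left(128 - 1202\right) = \left(14 - 4\right) \left(-16\right) - -383418 = \left(14 - 4\right) \left(-16\right) + 383418 = 10 \left(-16\right) + 383418 = -160 + 383418 = 383258$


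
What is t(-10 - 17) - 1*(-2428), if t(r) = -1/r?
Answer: 65557/27 ≈ 2428.0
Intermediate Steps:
t(r) = -1/r
t(-10 - 17) - 1*(-2428) = -1/(-10 - 17) - 1*(-2428) = -1/(-27) + 2428 = -1*(-1/27) + 2428 = 1/27 + 2428 = 65557/27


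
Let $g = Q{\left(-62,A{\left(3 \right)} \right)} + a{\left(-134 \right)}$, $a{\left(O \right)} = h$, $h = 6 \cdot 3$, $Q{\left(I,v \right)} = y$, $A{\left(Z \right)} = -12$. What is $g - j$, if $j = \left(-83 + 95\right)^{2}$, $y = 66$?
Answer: $-60$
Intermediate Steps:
$Q{\left(I,v \right)} = 66$
$h = 18$
$a{\left(O \right)} = 18$
$g = 84$ ($g = 66 + 18 = 84$)
$j = 144$ ($j = 12^{2} = 144$)
$g - j = 84 - 144 = -60$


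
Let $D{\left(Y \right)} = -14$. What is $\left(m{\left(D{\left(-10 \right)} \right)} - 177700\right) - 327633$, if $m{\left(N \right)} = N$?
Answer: $-505347$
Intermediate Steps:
$\left(m{\left(D{\left(-10 \right)} \right)} - 177700\right) - 327633 = \left(-14 - 177700\right) - 327633 = -177714 - 327633 = -505347$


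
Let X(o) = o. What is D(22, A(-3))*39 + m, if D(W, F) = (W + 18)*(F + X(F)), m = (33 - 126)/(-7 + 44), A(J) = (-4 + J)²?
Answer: 5656467/37 ≈ 1.5288e+5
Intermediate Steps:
m = -93/37 ≈ -2.5135
D(W, F) = 2*F*(18 + W) (D(W, F) = (W + 18)*(F + F) = (18 + W)*(2*F) = 2*F*(18 + W))
D(22, A(-3))*39 + m = (2*(-4 - 3)²*(18 + 22))*39 - 93/37 = (2*(-7)²*40)*39 - 93/37 = (2*49*40)*39 - 93/37 = 3920*39 - 93/37 = 152880 - 93/37 = 5656467/37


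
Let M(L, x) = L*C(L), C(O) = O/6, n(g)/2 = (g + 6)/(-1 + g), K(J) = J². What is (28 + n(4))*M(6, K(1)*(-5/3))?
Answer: 208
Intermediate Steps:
n(g) = 2*(6 + g)/(-1 + g) (n(g) = 2*((g + 6)/(-1 + g)) = 2*((6 + g)/(-1 + g)) = 2*(6 + g)/(-1 + g))
C(O) = O/6 (C(O) = O*(⅙) = O/6)
M(L, x) = L²/6 (M(L, x) = L*(L/6) = L²/6)
(28 + n(4))*M(6, K(1)*(-5/3)) = (28 + 2*(6 + 4)/(-1 + 4))*((⅙)*6²) = (28 + 2*10/3)*((⅙)*36) = (28 + 2*(⅓)*10)*6 = (28 + 20/3)*6 = (104/3)*6 = 208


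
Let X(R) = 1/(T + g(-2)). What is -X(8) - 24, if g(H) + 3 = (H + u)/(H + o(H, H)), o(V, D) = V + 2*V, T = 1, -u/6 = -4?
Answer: -452/19 ≈ -23.789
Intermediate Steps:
u = 24 (u = -6*(-4) = 24)
o(V, D) = 3*V
g(H) = -3 + (24 + H)/(4*H) (g(H) = -3 + (H + 24)/(H + 3*H) = -3 + (24 + H)/((4*H)) = -3 + (24 + H)*(1/(4*H)) = -3 + (24 + H)/(4*H))
X(R) = -4/19 (X(R) = 1/(1 + (-11/4 + 6/(-2))) = 1/(1 + (-11/4 + 6*(-½))) = 1/(1 + (-11/4 - 3)) = 1/(1 - 23/4) = 1/(-19/4) = -4/19)
-X(8) - 24 = -1*(-4/19) - 24 = 4/19 - 24 = -452/19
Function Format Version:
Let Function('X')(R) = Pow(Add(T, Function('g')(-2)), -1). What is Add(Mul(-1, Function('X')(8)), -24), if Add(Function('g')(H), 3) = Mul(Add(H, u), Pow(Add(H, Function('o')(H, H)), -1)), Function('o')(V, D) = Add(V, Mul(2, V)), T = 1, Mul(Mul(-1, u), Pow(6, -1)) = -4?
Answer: Rational(-452, 19) ≈ -23.789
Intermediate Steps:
u = 24 (u = Mul(-6, -4) = 24)
Function('o')(V, D) = Mul(3, V)
Function('g')(H) = Add(-3, Mul(Rational(1, 4), Pow(H, -1), Add(24, H))) (Function('g')(H) = Add(-3, Mul(Add(H, 24), Pow(Add(H, Mul(3, H)), -1))) = Add(-3, Mul(Add(24, H), Pow(Mul(4, H), -1))) = Add(-3, Mul(Add(24, H), Mul(Rational(1, 4), Pow(H, -1)))) = Add(-3, Mul(Rational(1, 4), Pow(H, -1), Add(24, H))))
Function('X')(R) = Rational(-4, 19) (Function('X')(R) = Pow(Add(1, Add(Rational(-11, 4), Mul(6, Pow(-2, -1)))), -1) = Pow(Add(1, Add(Rational(-11, 4), Mul(6, Rational(-1, 2)))), -1) = Pow(Add(1, Add(Rational(-11, 4), -3)), -1) = Pow(Add(1, Rational(-23, 4)), -1) = Pow(Rational(-19, 4), -1) = Rational(-4, 19))
Add(Mul(-1, Function('X')(8)), -24) = Add(Mul(-1, Rational(-4, 19)), -24) = Add(Rational(4, 19), -24) = Rational(-452, 19)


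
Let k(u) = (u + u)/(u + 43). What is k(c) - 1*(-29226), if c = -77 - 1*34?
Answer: 993795/34 ≈ 29229.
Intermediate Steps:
c = -111 (c = -77 - 34 = -111)
k(u) = 2*u/(43 + u) (k(u) = (2*u)/(43 + u) = 2*u/(43 + u))
k(c) - 1*(-29226) = 2*(-111)/(43 - 111) - 1*(-29226) = 2*(-111)/(-68) + 29226 = 2*(-111)*(-1/68) + 29226 = 111/34 + 29226 = 993795/34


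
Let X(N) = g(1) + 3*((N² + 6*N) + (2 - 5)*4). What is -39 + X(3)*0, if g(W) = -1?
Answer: -39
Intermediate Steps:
X(N) = -37 + 3*N² + 18*N (X(N) = -1 + 3*((N² + 6*N) + (2 - 5)*4) = -1 + 3*((N² + 6*N) - 3*4) = -1 + 3*((N² + 6*N) - 12) = -1 + 3*(-12 + N² + 6*N) = -1 + (-36 + 3*N² + 18*N) = -37 + 3*N² + 18*N)
-39 + X(3)*0 = -39 + (-37 + 3*3² + 18*3)*0 = -39 + (-37 + 3*9 + 54)*0 = -39 + (-37 + 27 + 54)*0 = -39 + 44*0 = -39 + 0 = -39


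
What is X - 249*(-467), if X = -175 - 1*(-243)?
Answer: 116351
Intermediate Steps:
X = 68 (X = -175 + 243 = 68)
X - 249*(-467) = 68 - 249*(-467) = 68 + 116283 = 116351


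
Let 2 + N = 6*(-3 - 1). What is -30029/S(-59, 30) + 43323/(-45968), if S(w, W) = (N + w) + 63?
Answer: 689709983/505648 ≈ 1364.0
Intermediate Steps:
N = -26 (N = -2 + 6*(-3 - 1) = -2 + 6*(-4) = -2 - 24 = -26)
S(w, W) = 37 + w (S(w, W) = (-26 + w) + 63 = 37 + w)
-30029/S(-59, 30) + 43323/(-45968) = -30029/(37 - 59) + 43323/(-45968) = -30029/(-22) + 43323*(-1/45968) = -30029*(-1/22) - 43323/45968 = 30029/22 - 43323/45968 = 689709983/505648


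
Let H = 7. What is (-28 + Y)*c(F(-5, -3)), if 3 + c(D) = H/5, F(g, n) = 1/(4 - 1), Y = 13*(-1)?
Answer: 328/5 ≈ 65.600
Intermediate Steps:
Y = -13
F(g, n) = ⅓ (F(g, n) = 1/3 = ⅓)
c(D) = -8/5 (c(D) = -3 + 7/5 = -8/5)
(-28 + Y)*c(F(-5, -3)) = (-28 - 13)*(-8/5) = -41*(-8/5) = 328/5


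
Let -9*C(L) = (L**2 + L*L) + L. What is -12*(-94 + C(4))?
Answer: 1176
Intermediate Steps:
C(L) = -2*L**2/9 - L/9 (C(L) = -((L**2 + L*L) + L)/9 = -((L**2 + L**2) + L)/9 = -(2*L**2 + L)/9 = -(L + 2*L**2)/9 = -2*L**2/9 - L/9)
-12*(-94 + C(4)) = -12*(-94 - 1/9*4*(1 + 2*4)) = -12*(-94 - 1/9*4*(1 + 8)) = -12*(-94 - 1/9*4*9) = -12*(-94 - 4) = -12*(-98) = 1176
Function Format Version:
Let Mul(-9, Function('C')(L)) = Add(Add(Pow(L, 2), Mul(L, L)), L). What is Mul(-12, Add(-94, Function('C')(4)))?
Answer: 1176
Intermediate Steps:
Function('C')(L) = Add(Mul(Rational(-2, 9), Pow(L, 2)), Mul(Rational(-1, 9), L)) (Function('C')(L) = Mul(Rational(-1, 9), Add(Add(Pow(L, 2), Mul(L, L)), L)) = Mul(Rational(-1, 9), Add(Add(Pow(L, 2), Pow(L, 2)), L)) = Mul(Rational(-1, 9), Add(Mul(2, Pow(L, 2)), L)) = Mul(Rational(-1, 9), Add(L, Mul(2, Pow(L, 2)))) = Add(Mul(Rational(-2, 9), Pow(L, 2)), Mul(Rational(-1, 9), L)))
Mul(-12, Add(-94, Function('C')(4))) = Mul(-12, Add(-94, Mul(Rational(-1, 9), 4, Add(1, Mul(2, 4))))) = Mul(-12, Add(-94, Mul(Rational(-1, 9), 4, Add(1, 8)))) = Mul(-12, Add(-94, Mul(Rational(-1, 9), 4, 9))) = Mul(-12, Add(-94, -4)) = Mul(-12, -98) = 1176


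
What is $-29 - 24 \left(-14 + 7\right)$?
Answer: $139$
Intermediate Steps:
$-29 - 24 \left(-14 + 7\right) = -29 - -168 = -29 + 168 = 139$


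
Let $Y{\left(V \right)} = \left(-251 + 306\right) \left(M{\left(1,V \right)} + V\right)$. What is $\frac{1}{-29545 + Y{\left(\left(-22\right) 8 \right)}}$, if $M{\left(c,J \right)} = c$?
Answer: $- \frac{1}{39170} \approx -2.553 \cdot 10^{-5}$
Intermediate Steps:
$Y{\left(V \right)} = 55 + 55 V$ ($Y{\left(V \right)} = \left(-251 + 306\right) \left(1 + V\right) = 55 \left(1 + V\right) = 55 + 55 V$)
$\frac{1}{-29545 + Y{\left(\left(-22\right) 8 \right)}} = \frac{1}{-29545 + \left(55 + 55 \left(\left(-22\right) 8\right)\right)} = \frac{1}{-29545 + \left(55 + 55 \left(-176\right)\right)} = \frac{1}{-29545 + \left(55 - 9680\right)} = \frac{1}{-29545 - 9625} = \frac{1}{-39170} = - \frac{1}{39170}$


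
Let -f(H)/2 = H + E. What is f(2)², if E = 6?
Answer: 256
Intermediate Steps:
f(H) = -12 - 2*H (f(H) = -2*(H + 6) = -2*(6 + H) = -12 - 2*H)
f(2)² = (-12 - 2*2)² = (-12 - 4)² = (-16)² = 256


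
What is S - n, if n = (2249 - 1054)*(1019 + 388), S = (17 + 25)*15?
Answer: -1680735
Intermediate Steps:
S = 630 (S = 42*15 = 630)
n = 1681365 (n = 1195*1407 = 1681365)
S - n = 630 - 1*1681365 = 630 - 1681365 = -1680735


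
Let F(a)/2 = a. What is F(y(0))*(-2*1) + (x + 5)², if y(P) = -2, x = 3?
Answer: 72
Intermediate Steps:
F(a) = 2*a
F(y(0))*(-2*1) + (x + 5)² = (2*(-2))*(-2*1) + (3 + 5)² = -4*(-2) + 8² = 8 + 64 = 72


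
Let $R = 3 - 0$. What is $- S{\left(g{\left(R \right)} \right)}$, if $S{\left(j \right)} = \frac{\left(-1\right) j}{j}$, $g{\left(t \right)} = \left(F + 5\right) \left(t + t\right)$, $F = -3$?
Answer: $1$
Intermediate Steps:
$R = 3$ ($R = 3 + 0 = 3$)
$g{\left(t \right)} = 4 t$ ($g{\left(t \right)} = \left(-3 + 5\right) \left(t + t\right) = 2 \cdot 2 t = 4 t$)
$S{\left(j \right)} = -1$
$- S{\left(g{\left(R \right)} \right)} = \left(-1\right) \left(-1\right) = 1$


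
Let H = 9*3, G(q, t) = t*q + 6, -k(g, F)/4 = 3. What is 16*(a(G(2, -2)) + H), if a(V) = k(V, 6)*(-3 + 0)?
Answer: 1008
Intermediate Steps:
k(g, F) = -12 (k(g, F) = -4*3 = -12)
G(q, t) = 6 + q*t (G(q, t) = q*t + 6 = 6 + q*t)
a(V) = 36 (a(V) = -12*(-3 + 0) = -12*(-3) = 36)
H = 27
16*(a(G(2, -2)) + H) = 16*(36 + 27) = 16*63 = 1008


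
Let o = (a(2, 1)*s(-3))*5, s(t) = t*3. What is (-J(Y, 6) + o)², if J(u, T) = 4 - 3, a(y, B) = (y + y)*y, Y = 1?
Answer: 130321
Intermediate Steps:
s(t) = 3*t
a(y, B) = 2*y² (a(y, B) = (2*y)*y = 2*y²)
J(u, T) = 1
o = -360 (o = ((2*2²)*(3*(-3)))*5 = ((2*4)*(-9))*5 = (8*(-9))*5 = -72*5 = -360)
(-J(Y, 6) + o)² = (-1*1 - 360)² = (-1 - 360)² = (-361)² = 130321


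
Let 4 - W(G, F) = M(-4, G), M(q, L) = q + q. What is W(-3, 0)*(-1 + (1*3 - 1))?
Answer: 12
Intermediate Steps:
M(q, L) = 2*q
W(G, F) = 12 (W(G, F) = 4 - 2*(-4) = 4 - 1*(-8) = 4 + 8 = 12)
W(-3, 0)*(-1 + (1*3 - 1)) = 12*(-1 + (1*3 - 1)) = 12*(-1 + (3 - 1)) = 12*(-1 + 2) = 12*1 = 12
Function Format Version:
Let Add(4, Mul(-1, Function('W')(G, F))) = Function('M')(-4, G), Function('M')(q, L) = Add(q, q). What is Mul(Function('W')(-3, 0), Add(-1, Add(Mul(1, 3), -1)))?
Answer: 12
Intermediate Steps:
Function('M')(q, L) = Mul(2, q)
Function('W')(G, F) = 12 (Function('W')(G, F) = Add(4, Mul(-1, Mul(2, -4))) = Add(4, Mul(-1, -8)) = Add(4, 8) = 12)
Mul(Function('W')(-3, 0), Add(-1, Add(Mul(1, 3), -1))) = Mul(12, Add(-1, Add(Mul(1, 3), -1))) = Mul(12, Add(-1, Add(3, -1))) = Mul(12, Add(-1, 2)) = Mul(12, 1) = 12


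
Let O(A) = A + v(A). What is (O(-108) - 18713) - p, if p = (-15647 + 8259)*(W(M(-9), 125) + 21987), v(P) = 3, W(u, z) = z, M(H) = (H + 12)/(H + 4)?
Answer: 163344638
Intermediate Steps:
M(H) = (12 + H)/(4 + H)
p = -163363456 (p = (-15647 + 8259)*(125 + 21987) = -7388*22112 = -163363456)
O(A) = 3 + A (O(A) = A + 3 = 3 + A)
(O(-108) - 18713) - p = ((3 - 108) - 18713) - 1*(-163363456) = (-105 - 18713) + 163363456 = -18818 + 163363456 = 163344638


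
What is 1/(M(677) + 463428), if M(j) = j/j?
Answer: 1/463429 ≈ 2.1578e-6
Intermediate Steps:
M(j) = 1
1/(M(677) + 463428) = 1/(1 + 463428) = 1/463429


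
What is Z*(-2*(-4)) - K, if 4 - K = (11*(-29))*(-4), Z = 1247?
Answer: 11248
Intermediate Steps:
K = -1272 (K = 4 - 11*(-29)*(-4) = 4 - (-319)*(-4) = 4 - 1*1276 = 4 - 1276 = -1272)
Z*(-2*(-4)) - K = 1247*(-2*(-4)) - 1*(-1272) = 1247*8 + 1272 = 9976 + 1272 = 11248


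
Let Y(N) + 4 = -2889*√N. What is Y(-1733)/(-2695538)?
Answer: 2/1347769 + 2889*I*√1733/2695538 ≈ 1.4839e-6 + 0.044617*I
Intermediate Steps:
Y(N) = -4 - 2889*√N
Y(-1733)/(-2695538) = (-4 - 2889*I*√1733)/(-2695538) = (-4 - 2889*I*√1733)*(-1/2695538) = 2/1347769 + 2889*I*√1733/2695538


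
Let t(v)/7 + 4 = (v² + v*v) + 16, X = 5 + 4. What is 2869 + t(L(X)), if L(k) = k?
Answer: 4087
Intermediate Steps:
X = 9
t(v) = 84 + 14*v² (t(v) = -28 + 7*((v² + v*v) + 16) = -28 + 7*((v² + v²) + 16) = -28 + 7*(2*v² + 16) = -28 + 7*(16 + 2*v²) = -28 + (112 + 14*v²) = 84 + 14*v²)
2869 + t(L(X)) = 2869 + (84 + 14*9²) = 2869 + (84 + 14*81) = 2869 + (84 + 1134) = 2869 + 1218 = 4087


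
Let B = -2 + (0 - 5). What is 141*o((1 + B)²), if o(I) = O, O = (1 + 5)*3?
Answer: 2538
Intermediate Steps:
B = -7 (B = -2 - 5 = -7)
O = 18 (O = 6*3 = 18)
o(I) = 18
141*o((1 + B)²) = 141*18 = 2538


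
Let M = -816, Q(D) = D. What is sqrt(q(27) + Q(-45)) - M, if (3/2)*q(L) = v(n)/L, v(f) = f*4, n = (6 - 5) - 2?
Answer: 816 + I*sqrt(3653)/9 ≈ 816.0 + 6.7156*I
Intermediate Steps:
n = -1 (n = 1 - 2 = -1)
v(f) = 4*f
q(L) = -8/(3*L) (q(L) = 2*((4*(-1))/L)/3 = 2*(-4/L)/3 = -8/(3*L))
sqrt(q(27) + Q(-45)) - M = sqrt(-8/3/27 - 45) - 1*(-816) = sqrt(-8/3*1/27 - 45) + 816 = sqrt(-8/81 - 45) + 816 = sqrt(-3653/81) + 816 = I*sqrt(3653)/9 + 816 = 816 + I*sqrt(3653)/9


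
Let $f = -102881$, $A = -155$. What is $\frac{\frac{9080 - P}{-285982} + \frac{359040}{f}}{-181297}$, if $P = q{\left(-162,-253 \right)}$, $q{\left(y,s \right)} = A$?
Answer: $\frac{103629083315}{5334141027602174} \approx 1.9428 \cdot 10^{-5}$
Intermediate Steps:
$q{\left(y,s \right)} = -155$
$P = -155$
$\frac{\frac{9080 - P}{-285982} + \frac{359040}{f}}{-181297} = \frac{\frac{9080 - -155}{-285982} + \frac{359040}{-102881}}{-181297} = \left(\left(9080 + 155\right) \left(- \frac{1}{285982}\right) + 359040 \left(- \frac{1}{102881}\right)\right) \left(- \frac{1}{181297}\right) = \left(9235 \left(- \frac{1}{285982}\right) - \frac{359040}{102881}\right) \left(- \frac{1}{181297}\right) = \left(- \frac{9235}{285982} - \frac{359040}{102881}\right) \left(- \frac{1}{181297}\right) = \left(- \frac{103629083315}{29422114142}\right) \left(- \frac{1}{181297}\right) = \frac{103629083315}{5334141027602174}$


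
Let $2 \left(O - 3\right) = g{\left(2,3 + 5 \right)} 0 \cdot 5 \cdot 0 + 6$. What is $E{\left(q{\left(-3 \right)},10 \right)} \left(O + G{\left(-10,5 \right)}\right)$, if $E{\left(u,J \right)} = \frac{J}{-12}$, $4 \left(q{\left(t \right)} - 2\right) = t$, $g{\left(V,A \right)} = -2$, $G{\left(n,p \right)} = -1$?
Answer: $- \frac{25}{6} \approx -4.1667$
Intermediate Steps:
$q{\left(t \right)} = 2 + \frac{t}{4}$
$E{\left(u,J \right)} = - \frac{J}{12}$ ($E{\left(u,J \right)} = J \left(- \frac{1}{12}\right) = - \frac{J}{12}$)
$O = 6$ ($O = 3 + \frac{- 2 \cdot 0 \cdot 5 \cdot 0 + 6}{2} = 3 + \frac{- 2 \cdot 0 \cdot 0 + 6}{2} = 3 + \frac{\left(-2\right) 0 + 6}{2} = 3 + \frac{0 + 6}{2} = 3 + \frac{1}{2} \cdot 6 = 3 + 3 = 6$)
$E{\left(q{\left(-3 \right)},10 \right)} \left(O + G{\left(-10,5 \right)}\right) = \left(- \frac{1}{12}\right) 10 \left(6 - 1\right) = \left(- \frac{5}{6}\right) 5 = - \frac{25}{6}$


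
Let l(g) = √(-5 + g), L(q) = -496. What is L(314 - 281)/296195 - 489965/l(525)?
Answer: -496/296195 - 97993*√130/52 ≈ -21486.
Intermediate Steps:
L(314 - 281)/296195 - 489965/l(525) = -496/296195 - 489965/√(-5 + 525) = -496*1/296195 - 489965*√130/260 = -496/296195 - 489965*√130/260 = -496/296195 - 97993*√130/52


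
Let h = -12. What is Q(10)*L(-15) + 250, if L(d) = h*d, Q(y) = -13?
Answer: -2090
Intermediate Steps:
L(d) = -12*d
Q(10)*L(-15) + 250 = -(-156)*(-15) + 250 = -13*180 + 250 = -2340 + 250 = -2090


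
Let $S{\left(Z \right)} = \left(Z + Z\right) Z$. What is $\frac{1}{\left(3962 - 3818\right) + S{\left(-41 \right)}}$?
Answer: $\frac{1}{3506} \approx 0.00028523$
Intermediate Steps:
$S{\left(Z \right)} = 2 Z^{2}$ ($S{\left(Z \right)} = 2 Z Z = 2 Z^{2}$)
$\frac{1}{\left(3962 - 3818\right) + S{\left(-41 \right)}} = \frac{1}{\left(3962 - 3818\right) + 2 \left(-41\right)^{2}} = \frac{1}{144 + 2 \cdot 1681} = \frac{1}{144 + 3362} = \frac{1}{3506}$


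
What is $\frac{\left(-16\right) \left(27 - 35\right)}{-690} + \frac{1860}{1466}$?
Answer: $\frac{273938}{252885} \approx 1.0833$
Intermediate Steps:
$\frac{\left(-16\right) \left(27 - 35\right)}{-690} + \frac{1860}{1466} = \left(-16\right) \left(-8\right) \left(- \frac{1}{690}\right) + 1860 \cdot \frac{1}{1466} = 128 \left(- \frac{1}{690}\right) + \frac{930}{733} = - \frac{64}{345} + \frac{930}{733} = \frac{273938}{252885}$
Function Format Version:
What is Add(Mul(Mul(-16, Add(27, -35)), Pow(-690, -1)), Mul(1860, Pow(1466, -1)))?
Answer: Rational(273938, 252885) ≈ 1.0833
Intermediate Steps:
Add(Mul(Mul(-16, Add(27, -35)), Pow(-690, -1)), Mul(1860, Pow(1466, -1))) = Add(Mul(Mul(-16, -8), Rational(-1, 690)), Mul(1860, Rational(1, 1466))) = Add(Mul(128, Rational(-1, 690)), Rational(930, 733)) = Add(Rational(-64, 345), Rational(930, 733)) = Rational(273938, 252885)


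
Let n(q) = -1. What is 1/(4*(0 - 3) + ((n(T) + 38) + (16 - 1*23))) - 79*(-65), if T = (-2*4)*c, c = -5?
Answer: 92431/18 ≈ 5135.1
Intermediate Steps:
T = 40 (T = -2*4*(-5) = -8*(-5) = 40)
1/(4*(0 - 3) + ((n(T) + 38) + (16 - 1*23))) - 79*(-65) = 1/(4*(0 - 3) + ((-1 + 38) + (16 - 1*23))) - 79*(-65) = 1/(4*(-3) + (37 + (16 - 23))) + 5135 = 1/(-12 + (37 - 7)) + 5135 = 1/(-12 + 30) + 5135 = 1/18 + 5135 = 92431/18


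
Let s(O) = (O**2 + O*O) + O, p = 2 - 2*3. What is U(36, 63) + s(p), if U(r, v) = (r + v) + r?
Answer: 163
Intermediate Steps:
U(r, v) = v + 2*r
p = -4 (p = 2 - 6 = -4)
s(O) = O + 2*O**2 (s(O) = (O**2 + O**2) + O = 2*O**2 + O = O + 2*O**2)
U(36, 63) + s(p) = (63 + 2*36) - 4*(1 + 2*(-4)) = (63 + 72) - 4*(1 - 8) = 135 - 4*(-7) = 135 + 28 = 163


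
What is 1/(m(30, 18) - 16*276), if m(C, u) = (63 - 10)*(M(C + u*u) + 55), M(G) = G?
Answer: 1/17261 ≈ 5.7934e-5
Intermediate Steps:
m(C, u) = 2915 + 53*C + 53*u**2 (m(C, u) = (63 - 10)*((C + u*u) + 55) = 53*((C + u**2) + 55) = 53*(55 + C + u**2) = 2915 + 53*C + 53*u**2)
1/(m(30, 18) - 16*276) = 1/((2915 + 53*30 + 53*18**2) - 16*276) = 1/((2915 + 1590 + 53*324) - 4416) = 1/((2915 + 1590 + 17172) - 4416) = 1/(21677 - 4416) = 1/17261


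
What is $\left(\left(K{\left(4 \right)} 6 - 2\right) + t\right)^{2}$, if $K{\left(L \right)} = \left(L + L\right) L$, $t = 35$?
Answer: $50625$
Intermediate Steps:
$K{\left(L \right)} = 2 L^{2}$ ($K{\left(L \right)} = 2 L L = 2 L^{2}$)
$\left(\left(K{\left(4 \right)} 6 - 2\right) + t\right)^{2} = \left(\left(2 \cdot 4^{2} \cdot 6 - 2\right) + 35\right)^{2} = \left(\left(2 \cdot 16 \cdot 6 - 2\right) + 35\right)^{2} = \left(\left(32 \cdot 6 - 2\right) + 35\right)^{2} = \left(\left(192 - 2\right) + 35\right)^{2} = \left(190 + 35\right)^{2} = 225^{2} = 50625$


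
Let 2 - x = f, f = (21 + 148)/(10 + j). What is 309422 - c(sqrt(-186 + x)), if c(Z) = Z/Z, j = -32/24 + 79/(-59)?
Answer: 309421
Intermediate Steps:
j = -473/177 (j = -32*1/24 + 79*(-1/59) = -4/3 - 79/59 = -473/177 ≈ -2.6723)
f = 29913/1297 (f = (21 + 148)/(10 - 473/177) = 169/(1297/177) = 169*(177/1297) = 29913/1297 ≈ 23.063)
x = -27319/1297 (x = 2 - 1*29913/1297 = 2 - 29913/1297 = -27319/1297 ≈ -21.063)
c(Z) = 1
309422 - c(sqrt(-186 + x)) = 309422 - 1*1 = 309422 - 1 = 309421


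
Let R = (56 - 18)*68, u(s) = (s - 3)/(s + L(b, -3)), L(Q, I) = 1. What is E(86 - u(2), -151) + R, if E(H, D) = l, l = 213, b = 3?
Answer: 2797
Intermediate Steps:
u(s) = (-3 + s)/(1 + s) (u(s) = (s - 3)/(s + 1) = (-3 + s)/(1 + s))
E(H, D) = 213
R = 2584 (R = 38*68 = 2584)
E(86 - u(2), -151) + R = 213 + 2584 = 2797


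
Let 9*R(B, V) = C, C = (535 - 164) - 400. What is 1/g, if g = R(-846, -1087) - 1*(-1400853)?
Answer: 9/12607648 ≈ 7.1385e-7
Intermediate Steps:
C = -29 (C = 371 - 400 = -29)
R(B, V) = -29/9 (R(B, V) = (⅑)*(-29) = -29/9)
g = 12607648/9 (g = -29/9 - 1*(-1400853) = -29/9 + 1400853 = 12607648/9 ≈ 1.4009e+6)
1/g = 1/(12607648/9) = 9/12607648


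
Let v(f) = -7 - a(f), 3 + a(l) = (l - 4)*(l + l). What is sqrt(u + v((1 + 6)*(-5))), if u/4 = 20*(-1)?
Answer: I*sqrt(2814) ≈ 53.047*I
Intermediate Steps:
a(l) = -3 + 2*l*(-4 + l) (a(l) = -3 + (l - 4)*(l + l) = -3 + (-4 + l)*(2*l) = -3 + 2*l*(-4 + l))
v(f) = -4 - 2*f**2 + 8*f (v(f) = -7 - (-3 - 8*f + 2*f**2) = -7 + (3 - 2*f**2 + 8*f) = -4 - 2*f**2 + 8*f)
u = -80 (u = 4*(20*(-1)) = 4*(-20) = -80)
sqrt(u + v((1 + 6)*(-5))) = sqrt(-80 + (-4 - 2*25*(1 + 6)**2 + 8*((1 + 6)*(-5)))) = sqrt(-80 + (-4 - 2*(7*(-5))**2 + 8*(7*(-5)))) = sqrt(-80 + (-4 - 2*(-35)**2 + 8*(-35))) = sqrt(-80 + (-4 - 2*1225 - 280)) = sqrt(-80 + (-4 - 2450 - 280)) = sqrt(-80 - 2734) = sqrt(-2814) = I*sqrt(2814)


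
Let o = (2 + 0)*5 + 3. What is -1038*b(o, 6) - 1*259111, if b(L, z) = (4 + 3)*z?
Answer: -302707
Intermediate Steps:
o = 13 (o = 2*5 + 3 = 10 + 3 = 13)
b(L, z) = 7*z
-1038*b(o, 6) - 1*259111 = -7266*6 - 1*259111 = -1038*42 - 259111 = -43596 - 259111 = -302707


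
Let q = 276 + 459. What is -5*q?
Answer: -3675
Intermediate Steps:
q = 735
-5*q = -5*735 = -3675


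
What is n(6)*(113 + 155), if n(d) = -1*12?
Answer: -3216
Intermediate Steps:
n(d) = -12
n(6)*(113 + 155) = -12*(113 + 155) = -12*268 = -3216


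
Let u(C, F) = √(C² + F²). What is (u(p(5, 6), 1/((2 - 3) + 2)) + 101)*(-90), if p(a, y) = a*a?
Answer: -9090 - 90*√626 ≈ -11342.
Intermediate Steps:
p(a, y) = a²
(u(p(5, 6), 1/((2 - 3) + 2)) + 101)*(-90) = (√((5²)² + (1/((2 - 3) + 2))²) + 101)*(-90) = (√(25² + (1/(-1 + 2))²) + 101)*(-90) = (√(625 + (1/1)²) + 101)*(-90) = (√(625 + 1²) + 101)*(-90) = (√(625 + 1) + 101)*(-90) = (√626 + 101)*(-90) = (101 + √626)*(-90) = -9090 - 90*√626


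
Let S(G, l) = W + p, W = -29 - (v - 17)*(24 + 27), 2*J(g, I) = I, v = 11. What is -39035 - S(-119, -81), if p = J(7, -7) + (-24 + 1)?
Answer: -78571/2 ≈ -39286.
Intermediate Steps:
J(g, I) = I/2
W = 277 (W = -29 - (11 - 17)*(24 + 27) = -29 - (-6)*51 = -29 - 1*(-306) = -29 + 306 = 277)
p = -53/2 (p = (½)*(-7) + (-24 + 1) = -7/2 - 23 = -53/2 ≈ -26.500)
S(G, l) = 501/2 (S(G, l) = 277 - 53/2 = 501/2)
-39035 - S(-119, -81) = -39035 - 1*501/2 = -39035 - 501/2 = -78571/2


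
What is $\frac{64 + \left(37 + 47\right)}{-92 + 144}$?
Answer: $\frac{37}{13} \approx 2.8462$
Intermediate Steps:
$\frac{64 + \left(37 + 47\right)}{-92 + 144} = \frac{64 + 84}{52} = \frac{1}{52} \cdot 148 = \frac{37}{13}$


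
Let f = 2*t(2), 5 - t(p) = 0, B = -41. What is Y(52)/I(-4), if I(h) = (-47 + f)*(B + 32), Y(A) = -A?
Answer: -52/333 ≈ -0.15616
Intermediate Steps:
t(p) = 5 (t(p) = 5 - 1*0 = 5 + 0 = 5)
f = 10 (f = 2*5 = 10)
I(h) = 333 (I(h) = (-47 + 10)*(-41 + 32) = -37*(-9) = 333)
Y(52)/I(-4) = -1*52/333 = -52*1/333 = -52/333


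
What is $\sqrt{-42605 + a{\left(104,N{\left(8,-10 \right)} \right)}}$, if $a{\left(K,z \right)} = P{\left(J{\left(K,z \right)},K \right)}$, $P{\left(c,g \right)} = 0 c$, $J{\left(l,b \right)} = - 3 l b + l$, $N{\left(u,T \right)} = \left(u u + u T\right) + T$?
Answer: $i \sqrt{42605} \approx 206.41 i$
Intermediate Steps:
$N{\left(u,T \right)} = T + u^{2} + T u$ ($N{\left(u,T \right)} = \left(u^{2} + T u\right) + T = T + u^{2} + T u$)
$J{\left(l,b \right)} = l - 3 b l$ ($J{\left(l,b \right)} = - 3 b l + l = l - 3 b l$)
$P{\left(c,g \right)} = 0$
$a{\left(K,z \right)} = 0$
$\sqrt{-42605 + a{\left(104,N{\left(8,-10 \right)} \right)}} = \sqrt{-42605 + 0} = \sqrt{-42605} = i \sqrt{42605}$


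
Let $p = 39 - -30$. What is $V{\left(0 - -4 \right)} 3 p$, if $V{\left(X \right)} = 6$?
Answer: $1242$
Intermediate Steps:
$p = 69$ ($p = 39 + 30 = 69$)
$V{\left(0 - -4 \right)} 3 p = 6 \cdot 3 \cdot 69 = 18 \cdot 69 = 1242$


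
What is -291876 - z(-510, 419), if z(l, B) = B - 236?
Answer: -292059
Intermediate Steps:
z(l, B) = -236 + B
-291876 - z(-510, 419) = -291876 - (-236 + 419) = -291876 - 1*183 = -291876 - 183 = -292059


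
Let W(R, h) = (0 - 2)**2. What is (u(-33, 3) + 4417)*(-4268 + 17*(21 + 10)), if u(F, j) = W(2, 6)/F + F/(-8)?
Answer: -1455429815/88 ≈ -1.6539e+7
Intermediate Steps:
W(R, h) = 4 (W(R, h) = (-2)**2 = 4)
u(F, j) = 4/F - F/8 (u(F, j) = 4/F + F/(-8) = 4/F + F*(-1/8) = 4/F - F/8)
(u(-33, 3) + 4417)*(-4268 + 17*(21 + 10)) = ((4/(-33) - 1/8*(-33)) + 4417)*(-4268 + 17*(21 + 10)) = ((4*(-1/33) + 33/8) + 4417)*(-4268 + 17*31) = ((-4/33 + 33/8) + 4417)*(-4268 + 527) = (1057/264 + 4417)*(-3741) = (1167145/264)*(-3741) = -1455429815/88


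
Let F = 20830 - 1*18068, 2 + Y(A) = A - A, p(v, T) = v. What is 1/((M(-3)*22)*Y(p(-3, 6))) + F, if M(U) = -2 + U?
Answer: 607641/220 ≈ 2762.0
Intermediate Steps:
Y(A) = -2 (Y(A) = -2 + (A - A) = -2 + 0 = -2)
F = 2762 (F = 20830 - 18068 = 2762)
1/((M(-3)*22)*Y(p(-3, 6))) + F = 1/(((-2 - 3)*22)*(-2)) + 2762 = 1/(-5*22*(-2)) + 2762 = 1/(-110*(-2)) + 2762 = 1/220 + 2762 = 607641/220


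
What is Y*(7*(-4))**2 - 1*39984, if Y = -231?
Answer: -221088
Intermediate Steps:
Y*(7*(-4))**2 - 1*39984 = -231*(7*(-4))**2 - 1*39984 = -231*(-28)**2 - 39984 = -231*784 - 39984 = -181104 - 39984 = -221088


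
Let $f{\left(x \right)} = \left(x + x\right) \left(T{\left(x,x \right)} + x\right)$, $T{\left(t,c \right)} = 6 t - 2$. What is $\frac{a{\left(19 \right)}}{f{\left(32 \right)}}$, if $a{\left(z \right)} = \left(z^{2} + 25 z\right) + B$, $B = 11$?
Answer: $\frac{847}{14208} \approx 0.059614$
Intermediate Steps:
$a{\left(z \right)} = 11 + z^{2} + 25 z$ ($a{\left(z \right)} = \left(z^{2} + 25 z\right) + 11 = 11 + z^{2} + 25 z$)
$T{\left(t,c \right)} = -2 + 6 t$
$f{\left(x \right)} = 2 x \left(-2 + 7 x\right)$ ($f{\left(x \right)} = \left(x + x\right) \left(\left(-2 + 6 x\right) + x\right) = 2 x \left(-2 + 7 x\right)$)
$\frac{a{\left(19 \right)}}{f{\left(32 \right)}} = \frac{11 + 19^{2} + 25 \cdot 19}{2 \cdot 32 \left(-2 + 7 \cdot 32\right)} = \frac{11 + 361 + 475}{2 \cdot 32 \left(-2 + 224\right)} = \frac{847}{2 \cdot 32 \cdot 222} = \frac{847}{14208}$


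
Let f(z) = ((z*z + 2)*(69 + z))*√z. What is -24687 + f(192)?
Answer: -24687 + 76976208*√3 ≈ 1.3330e+8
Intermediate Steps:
f(z) = √z*(2 + z²)*(69 + z) (f(z) = ((z² + 2)*(69 + z))*√z = ((2 + z²)*(69 + z))*√z = √z*(2 + z²)*(69 + z))
-24687 + f(192) = -24687 + √192*(138 + 192³ + 2*192 + 69*192²) = -24687 + (8*√3)*(138 + 7077888 + 384 + 69*36864) = -24687 + (8*√3)*(138 + 7077888 + 384 + 2543616) = -24687 + (8*√3)*9622026 = -24687 + 76976208*√3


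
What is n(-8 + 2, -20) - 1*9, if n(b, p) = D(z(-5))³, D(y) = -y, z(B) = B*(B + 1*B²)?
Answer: 999991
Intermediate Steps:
z(B) = B*(B + B²)
n(b, p) = 1000000 (n(b, p) = (-(-5)²*(1 - 5))³ = (-25*(-4))³ = (-1*(-100))³ = 100³ = 1000000)
n(-8 + 2, -20) - 1*9 = 1000000 - 1*9 = 1000000 - 9 = 999991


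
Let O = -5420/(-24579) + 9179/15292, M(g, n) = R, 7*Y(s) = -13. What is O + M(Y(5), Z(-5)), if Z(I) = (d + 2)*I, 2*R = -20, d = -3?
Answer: -3450127399/375862068 ≈ -9.1792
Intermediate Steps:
Y(s) = -13/7 (Y(s) = (⅐)*(-13) = -13/7)
R = -10 (R = (½)*(-20) = -10)
Z(I) = -I (Z(I) = (-3 + 2)*I = -I)
M(g, n) = -10
O = 308493281/375862068 (O = -5420*(-1/24579) + 9179*(1/15292) = 5420/24579 + 9179/15292 = 308493281/375862068 ≈ 0.82076)
O + M(Y(5), Z(-5)) = 308493281/375862068 - 10 = -3450127399/375862068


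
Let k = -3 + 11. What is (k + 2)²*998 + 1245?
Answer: 101045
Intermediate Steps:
k = 8
(k + 2)²*998 + 1245 = (8 + 2)²*998 + 1245 = 10²*998 + 1245 = 100*998 + 1245 = 99800 + 1245 = 101045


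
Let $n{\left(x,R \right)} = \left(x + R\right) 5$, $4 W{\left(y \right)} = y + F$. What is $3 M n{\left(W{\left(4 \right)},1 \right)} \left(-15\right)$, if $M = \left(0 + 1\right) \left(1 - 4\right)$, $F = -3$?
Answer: $\frac{3375}{4} \approx 843.75$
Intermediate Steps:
$W{\left(y \right)} = - \frac{3}{4} + \frac{y}{4}$ ($W{\left(y \right)} = \frac{y - 3}{4} = \frac{-3 + y}{4} = - \frac{3}{4} + \frac{y}{4}$)
$M = -3$ ($M = 1 \left(-3\right) = -3$)
$n{\left(x,R \right)} = 5 R + 5 x$ ($n{\left(x,R \right)} = \left(R + x\right) 5 = 5 R + 5 x$)
$3 M n{\left(W{\left(4 \right)},1 \right)} \left(-15\right) = 3 \left(-3\right) \left(5 \cdot 1 + 5 \left(- \frac{3}{4} + \frac{1}{4} \cdot 4\right)\right) \left(-15\right) = - 9 \left(5 + 5 \left(- \frac{3}{4} + 1\right)\right) \left(-15\right) = - 9 \left(5 + 5 \cdot \frac{1}{4}\right) \left(-15\right) = - 9 \left(5 + \frac{5}{4}\right) \left(-15\right) = \left(-9\right) \frac{25}{4} \left(-15\right) = \left(- \frac{225}{4}\right) \left(-15\right) = \frac{3375}{4}$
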